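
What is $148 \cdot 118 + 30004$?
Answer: $47468$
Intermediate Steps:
$148 \cdot 118 + 30004 = 17464 + 30004 = 47468$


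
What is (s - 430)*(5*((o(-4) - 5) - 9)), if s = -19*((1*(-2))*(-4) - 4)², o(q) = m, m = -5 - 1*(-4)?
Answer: 55050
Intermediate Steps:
m = -1 (m = -5 + 4 = -1)
o(q) = -1
s = -304 (s = -19*(-2*(-4) - 4)² = -19*(8 - 4)² = -19*4² = -19*16 = -304)
(s - 430)*(5*((o(-4) - 5) - 9)) = (-304 - 430)*(5*((-1 - 5) - 9)) = -3670*(-6 - 9) = -3670*(-15) = -734*(-75) = 55050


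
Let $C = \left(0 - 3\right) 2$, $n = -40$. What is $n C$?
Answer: $240$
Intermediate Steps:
$C = -6$ ($C = \left(-3\right) 2 = -6$)
$n C = \left(-40\right) \left(-6\right) = 240$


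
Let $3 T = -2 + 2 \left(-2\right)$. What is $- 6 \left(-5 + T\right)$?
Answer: $42$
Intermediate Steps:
$T = -2$ ($T = \frac{-2 + 2 \left(-2\right)}{3} = \frac{-2 - 4}{3} = \frac{1}{3} \left(-6\right) = -2$)
$- 6 \left(-5 + T\right) = - 6 \left(-5 - 2\right) = \left(-6\right) \left(-7\right) = 42$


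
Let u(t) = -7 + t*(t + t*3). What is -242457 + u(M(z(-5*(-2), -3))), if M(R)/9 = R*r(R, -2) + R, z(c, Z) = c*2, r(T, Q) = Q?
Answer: -112864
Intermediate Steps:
z(c, Z) = 2*c
M(R) = -9*R (M(R) = 9*(R*(-2) + R) = 9*(-2*R + R) = 9*(-R) = -9*R)
u(t) = -7 + 4*t**2 (u(t) = -7 + t*(t + 3*t) = -7 + t*(4*t) = -7 + 4*t**2)
-242457 + u(M(z(-5*(-2), -3))) = -242457 + (-7 + 4*(-18*(-5*(-2)))**2) = -242457 + (-7 + 4*(-18*10)**2) = -242457 + (-7 + 4*(-9*20)**2) = -242457 + (-7 + 4*(-180)**2) = -242457 + (-7 + 4*32400) = -242457 + (-7 + 129600) = -242457 + 129593 = -112864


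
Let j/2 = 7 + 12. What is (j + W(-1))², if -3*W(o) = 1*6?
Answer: 1296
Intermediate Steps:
j = 38 (j = 2*(7 + 12) = 2*19 = 38)
W(o) = -2 (W(o) = -6/3 = -⅓*6 = -2)
(j + W(-1))² = (38 - 2)² = 36² = 1296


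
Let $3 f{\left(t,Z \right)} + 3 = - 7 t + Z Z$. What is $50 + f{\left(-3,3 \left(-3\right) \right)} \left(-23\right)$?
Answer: $-709$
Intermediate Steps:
$f{\left(t,Z \right)} = -1 - \frac{7 t}{3} + \frac{Z^{2}}{3}$ ($f{\left(t,Z \right)} = -1 + \frac{- 7 t + Z Z}{3} = -1 + \frac{- 7 t + Z^{2}}{3} = -1 + \frac{Z^{2} - 7 t}{3} = -1 + \left(- \frac{7 t}{3} + \frac{Z^{2}}{3}\right) = -1 - \frac{7 t}{3} + \frac{Z^{2}}{3}$)
$50 + f{\left(-3,3 \left(-3\right) \right)} \left(-23\right) = 50 + \left(-1 - -7 + \frac{\left(3 \left(-3\right)\right)^{2}}{3}\right) \left(-23\right) = 50 + \left(-1 + 7 + \frac{\left(-9\right)^{2}}{3}\right) \left(-23\right) = 50 + \left(-1 + 7 + \frac{1}{3} \cdot 81\right) \left(-23\right) = 50 + \left(-1 + 7 + 27\right) \left(-23\right) = 50 + 33 \left(-23\right) = 50 - 759 = -709$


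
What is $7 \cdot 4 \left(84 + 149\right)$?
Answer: $6524$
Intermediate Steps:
$7 \cdot 4 \left(84 + 149\right) = 28 \cdot 233 = 6524$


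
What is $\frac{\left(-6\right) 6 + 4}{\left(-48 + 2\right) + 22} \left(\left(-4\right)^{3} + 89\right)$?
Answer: $\frac{100}{3} \approx 33.333$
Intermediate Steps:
$\frac{\left(-6\right) 6 + 4}{\left(-48 + 2\right) + 22} \left(\left(-4\right)^{3} + 89\right) = \frac{-36 + 4}{-46 + 22} \left(-64 + 89\right) = - \frac{32}{-24} \cdot 25 = \left(-32\right) \left(- \frac{1}{24}\right) 25 = \frac{4}{3} \cdot 25 = \frac{100}{3}$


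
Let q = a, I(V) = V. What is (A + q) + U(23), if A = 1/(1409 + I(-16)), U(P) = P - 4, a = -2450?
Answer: -3386382/1393 ≈ -2431.0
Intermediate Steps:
U(P) = -4 + P
q = -2450
A = 1/1393 (A = 1/(1409 - 16) = 1/1393 ≈ 0.00071787)
(A + q) + U(23) = (1/1393 - 2450) + (-4 + 23) = -3412849/1393 + 19 = -3386382/1393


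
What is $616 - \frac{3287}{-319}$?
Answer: $\frac{199791}{319} \approx 626.3$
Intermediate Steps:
$616 - \frac{3287}{-319} = 616 - - \frac{3287}{319} = 616 + \frac{3287}{319} = \frac{199791}{319}$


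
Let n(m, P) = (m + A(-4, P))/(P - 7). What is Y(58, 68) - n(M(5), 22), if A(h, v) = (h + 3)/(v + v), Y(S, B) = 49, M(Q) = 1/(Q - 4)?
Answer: 32297/660 ≈ 48.935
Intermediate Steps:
M(Q) = 1/(-4 + Q)
A(h, v) = (3 + h)/(2*v) (A(h, v) = (3 + h)/((2*v)) = (3 + h)*(1/(2*v)) = (3 + h)/(2*v))
n(m, P) = (m - 1/(2*P))/(-7 + P) (n(m, P) = (m + (3 - 4)/(2*P))/(P - 7) = (m + (1/2)*(-1)/P)/(-7 + P) = (m - 1/(2*P))/(-7 + P))
Y(58, 68) - n(M(5), 22) = 49 - (-1/2 + 22/(-4 + 5))/(22*(-7 + 22)) = 49 - (-1/2 + 22/1)/(22*15) = 49 - (-1/2 + 22*1)/(22*15) = 49 - (-1/2 + 22)/(22*15) = 49 - 43/(22*15*2) = 49 - 1*43/660 = 49 - 43/660 = 32297/660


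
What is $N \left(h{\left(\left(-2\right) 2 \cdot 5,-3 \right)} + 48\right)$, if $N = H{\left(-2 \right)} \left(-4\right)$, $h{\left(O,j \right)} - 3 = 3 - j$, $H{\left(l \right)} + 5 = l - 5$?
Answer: $2736$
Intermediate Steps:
$H{\left(l \right)} = -10 + l$ ($H{\left(l \right)} = -5 + \left(l - 5\right) = -5 + \left(-5 + l\right) = -10 + l$)
$h{\left(O,j \right)} = 6 - j$ ($h{\left(O,j \right)} = 3 - \left(-3 + j\right) = 6 - j$)
$N = 48$ ($N = \left(-10 - 2\right) \left(-4\right) = \left(-12\right) \left(-4\right) = 48$)
$N \left(h{\left(\left(-2\right) 2 \cdot 5,-3 \right)} + 48\right) = 48 \left(\left(6 - -3\right) + 48\right) = 48 \left(\left(6 + 3\right) + 48\right) = 48 \left(9 + 48\right) = 48 \cdot 57 = 2736$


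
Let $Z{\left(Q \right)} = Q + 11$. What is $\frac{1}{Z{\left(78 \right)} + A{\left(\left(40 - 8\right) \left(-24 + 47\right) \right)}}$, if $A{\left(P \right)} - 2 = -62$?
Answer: $\frac{1}{29} \approx 0.034483$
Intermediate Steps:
$A{\left(P \right)} = -60$ ($A{\left(P \right)} = 2 - 62 = -60$)
$Z{\left(Q \right)} = 11 + Q$
$\frac{1}{Z{\left(78 \right)} + A{\left(\left(40 - 8\right) \left(-24 + 47\right) \right)}} = \frac{1}{\left(11 + 78\right) - 60} = \frac{1}{89 - 60} = \frac{1}{29}$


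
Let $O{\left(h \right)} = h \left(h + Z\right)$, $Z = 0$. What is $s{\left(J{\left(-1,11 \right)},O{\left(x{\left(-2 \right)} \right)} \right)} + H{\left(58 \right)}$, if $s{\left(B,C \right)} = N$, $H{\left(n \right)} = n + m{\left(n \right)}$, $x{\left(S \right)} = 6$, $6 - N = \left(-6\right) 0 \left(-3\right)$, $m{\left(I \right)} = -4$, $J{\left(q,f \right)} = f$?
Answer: $60$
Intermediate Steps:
$N = 6$ ($N = 6 - \left(-6\right) 0 \left(-3\right) = 6 - 0 \left(-3\right) = 6 - 0 = 6 + 0 = 6$)
$H{\left(n \right)} = -4 + n$ ($H{\left(n \right)} = n - 4 = -4 + n$)
$O{\left(h \right)} = h^{2}$ ($O{\left(h \right)} = h \left(h + 0\right) = h h = h^{2}$)
$s{\left(B,C \right)} = 6$
$s{\left(J{\left(-1,11 \right)},O{\left(x{\left(-2 \right)} \right)} \right)} + H{\left(58 \right)} = 6 + \left(-4 + 58\right) = 6 + 54 = 60$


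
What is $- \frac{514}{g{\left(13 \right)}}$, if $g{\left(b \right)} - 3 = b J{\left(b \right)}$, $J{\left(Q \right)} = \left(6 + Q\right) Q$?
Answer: $- \frac{257}{1607} \approx -0.15993$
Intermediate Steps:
$J{\left(Q \right)} = Q \left(6 + Q\right)$
$g{\left(b \right)} = 3 + b^{2} \left(6 + b\right)$ ($g{\left(b \right)} = 3 + b b \left(6 + b\right) = 3 + b^{2} \left(6 + b\right)$)
$- \frac{514}{g{\left(13 \right)}} = - \frac{514}{3 + 13^{2} \left(6 + 13\right)} = - \frac{514}{3 + 169 \cdot 19} = - \frac{514}{3 + 3211} = - \frac{514}{3214} = \left(-514\right) \frac{1}{3214} = - \frac{257}{1607}$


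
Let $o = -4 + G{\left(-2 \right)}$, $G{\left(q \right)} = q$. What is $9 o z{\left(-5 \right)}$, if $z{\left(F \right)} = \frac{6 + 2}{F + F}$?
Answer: $\frac{216}{5} \approx 43.2$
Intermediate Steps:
$z{\left(F \right)} = \frac{4}{F}$ ($z{\left(F \right)} = \frac{8}{2 F} = 8 \frac{1}{2 F} = \frac{4}{F}$)
$o = -6$ ($o = -4 - 2 = -6$)
$9 o z{\left(-5 \right)} = 9 \left(-6\right) \frac{4}{-5} = - 54 \cdot 4 \left(- \frac{1}{5}\right) = \left(-54\right) \left(- \frac{4}{5}\right) = \frac{216}{5}$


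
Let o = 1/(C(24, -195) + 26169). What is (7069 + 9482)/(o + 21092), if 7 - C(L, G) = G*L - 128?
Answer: 512816184/653514529 ≈ 0.78471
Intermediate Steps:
C(L, G) = 135 - G*L (C(L, G) = 7 - (G*L - 128) = 7 - (-128 + G*L) = 7 + (128 - G*L) = 135 - G*L)
o = 1/30984 (o = 1/((135 - 1*(-195)*24) + 26169) = 1/((135 + 4680) + 26169) = 1/(4815 + 26169) = 1/30984 ≈ 3.2275e-5)
(7069 + 9482)/(o + 21092) = (7069 + 9482)/(1/30984 + 21092) = 16551/(653514529/30984) = 16551*(30984/653514529) = 512816184/653514529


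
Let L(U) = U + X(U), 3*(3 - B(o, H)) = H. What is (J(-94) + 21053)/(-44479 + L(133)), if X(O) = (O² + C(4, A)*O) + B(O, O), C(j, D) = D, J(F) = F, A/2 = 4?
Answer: -62877/76903 ≈ -0.81761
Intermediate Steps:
A = 8 (A = 2*4 = 8)
B(o, H) = 3 - H/3
X(O) = 3 + O² + 23*O/3 (X(O) = (O² + 8*O) + (3 - O/3) = 3 + O² + 23*O/3)
L(U) = 3 + U² + 26*U/3 (L(U) = U + (3 + U² + 23*U/3) = 3 + U² + 26*U/3)
(J(-94) + 21053)/(-44479 + L(133)) = (-94 + 21053)/(-44479 + (3 + 133² + (26/3)*133)) = 20959/(-44479 + (3 + 17689 + 3458/3)) = 20959/(-44479 + 56534/3) = 20959/(-76903/3) = 20959*(-3/76903) = -62877/76903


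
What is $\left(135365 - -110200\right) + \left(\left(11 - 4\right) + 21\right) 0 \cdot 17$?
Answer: $245565$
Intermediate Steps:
$\left(135365 - -110200\right) + \left(\left(11 - 4\right) + 21\right) 0 \cdot 17 = \left(135365 + 110200\right) + \left(7 + 21\right) 0 \cdot 17 = 245565 + 28 \cdot 0 \cdot 17 = 245565 + 0 \cdot 17 = 245565 + 0 = 245565$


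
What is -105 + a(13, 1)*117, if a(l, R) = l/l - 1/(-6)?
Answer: 63/2 ≈ 31.500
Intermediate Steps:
a(l, R) = 7/6 (a(l, R) = 1 - 1*(-⅙) = 1 + ⅙ = 7/6)
-105 + a(13, 1)*117 = -105 + (7/6)*117 = -105 + 273/2 = 63/2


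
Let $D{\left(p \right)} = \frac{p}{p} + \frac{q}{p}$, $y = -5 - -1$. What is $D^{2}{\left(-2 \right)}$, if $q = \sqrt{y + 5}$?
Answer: $\frac{1}{4} \approx 0.25$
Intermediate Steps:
$y = -4$ ($y = -5 + 1 = -4$)
$q = 1$ ($q = \sqrt{-4 + 5} = \sqrt{1} = 1$)
$D{\left(p \right)} = 1 + \frac{1}{p}$ ($D{\left(p \right)} = \frac{p}{p} + 1 \frac{1}{p} = 1 + \frac{1}{p}$)
$D^{2}{\left(-2 \right)} = \left(\frac{1 - 2}{-2}\right)^{2} = \left(\left(- \frac{1}{2}\right) \left(-1\right)\right)^{2} = \left(\frac{1}{2}\right)^{2} = \frac{1}{4}$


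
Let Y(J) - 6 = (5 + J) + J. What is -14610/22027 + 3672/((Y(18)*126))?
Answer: -313182/7246883 ≈ -0.043216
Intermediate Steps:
Y(J) = 11 + 2*J (Y(J) = 6 + ((5 + J) + J) = 6 + (5 + 2*J) = 11 + 2*J)
-14610/22027 + 3672/((Y(18)*126)) = -14610/22027 + 3672/(((11 + 2*18)*126)) = -14610*1/22027 + 3672/(((11 + 36)*126)) = -14610/22027 + 3672/((47*126)) = -14610/22027 + 3672/5922 = -14610/22027 + 3672*(1/5922) = -14610/22027 + 204/329 = -313182/7246883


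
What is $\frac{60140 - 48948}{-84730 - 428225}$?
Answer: $- \frac{11192}{512955} \approx -0.021819$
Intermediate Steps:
$\frac{60140 - 48948}{-84730 - 428225} = \frac{11192}{-512955} = 11192 \left(- \frac{1}{512955}\right) = - \frac{11192}{512955}$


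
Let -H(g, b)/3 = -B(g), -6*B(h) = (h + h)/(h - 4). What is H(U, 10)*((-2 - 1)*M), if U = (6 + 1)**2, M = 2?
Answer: 98/15 ≈ 6.5333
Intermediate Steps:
B(h) = -h/(3*(-4 + h)) (B(h) = -(h + h)/(6*(h - 4)) = -2*h/(6*(-4 + h)) = -h/(3*(-4 + h)))
U = 49 (U = 7**2 = 49)
H(g, b) = -3*g/(-12 + 3*g) (H(g, b) = -(-3)*(-g/(-12 + 3*g)) = -3*g/(-12 + 3*g))
H(U, 10)*((-2 - 1)*M) = (-1*49/(-4 + 49))*((-2 - 1)*2) = (-1*49/45)*(-3*2) = -1*49*1/45*(-6) = -49/45*(-6) = 98/15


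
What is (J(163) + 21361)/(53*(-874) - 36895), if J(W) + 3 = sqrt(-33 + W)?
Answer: -21358/83217 - sqrt(130)/83217 ≈ -0.25679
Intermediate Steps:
J(W) = -3 + sqrt(-33 + W)
(J(163) + 21361)/(53*(-874) - 36895) = ((-3 + sqrt(-33 + 163)) + 21361)/(53*(-874) - 36895) = ((-3 + sqrt(130)) + 21361)/(-46322 - 36895) = (21358 + sqrt(130))/(-83217) = (21358 + sqrt(130))*(-1/83217) = -21358/83217 - sqrt(130)/83217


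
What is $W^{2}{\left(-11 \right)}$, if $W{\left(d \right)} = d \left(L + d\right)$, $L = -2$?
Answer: $20449$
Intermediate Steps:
$W{\left(d \right)} = d \left(-2 + d\right)$
$W^{2}{\left(-11 \right)} = \left(- 11 \left(-2 - 11\right)\right)^{2} = \left(\left(-11\right) \left(-13\right)\right)^{2} = 143^{2} = 20449$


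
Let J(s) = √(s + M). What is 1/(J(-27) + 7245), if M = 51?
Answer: 2415/17496667 - 2*√6/52490001 ≈ 0.00013793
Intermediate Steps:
J(s) = √(51 + s) (J(s) = √(s + 51) = √(51 + s))
1/(J(-27) + 7245) = 1/(√(51 - 27) + 7245) = 1/(√24 + 7245) = 1/(2*√6 + 7245) = 1/(7245 + 2*√6)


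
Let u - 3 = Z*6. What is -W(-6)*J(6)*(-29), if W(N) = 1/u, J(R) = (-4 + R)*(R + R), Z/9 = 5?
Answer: 232/91 ≈ 2.5494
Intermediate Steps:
Z = 45 (Z = 9*5 = 45)
J(R) = 2*R*(-4 + R) (J(R) = (-4 + R)*(2*R) = 2*R*(-4 + R))
u = 273 (u = 3 + 45*6 = 3 + 270 = 273)
W(N) = 1/273
-W(-6)*J(6)*(-29) = -(2*6*(-4 + 6))/273*(-29) = -(2*6*2)/273*(-29) = -(1/273)*24*(-29) = -8*(-29)/91 = -1*(-232/91) = 232/91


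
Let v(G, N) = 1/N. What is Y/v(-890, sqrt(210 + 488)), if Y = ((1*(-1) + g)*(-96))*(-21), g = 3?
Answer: 4032*sqrt(698) ≈ 1.0652e+5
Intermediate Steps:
Y = 4032 (Y = ((1*(-1) + 3)*(-96))*(-21) = ((-1 + 3)*(-96))*(-21) = (2*(-96))*(-21) = -192*(-21) = 4032)
Y/v(-890, sqrt(210 + 488)) = 4032/(1/(sqrt(210 + 488))) = 4032/(1/(sqrt(698))) = 4032/((sqrt(698)/698)) = 4032*sqrt(698)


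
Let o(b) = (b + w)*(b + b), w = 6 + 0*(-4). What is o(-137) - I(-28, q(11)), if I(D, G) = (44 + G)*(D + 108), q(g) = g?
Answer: 31494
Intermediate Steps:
w = 6 (w = 6 + 0 = 6)
o(b) = 2*b*(6 + b) (o(b) = (b + 6)*(b + b) = (6 + b)*(2*b) = 2*b*(6 + b))
I(D, G) = (44 + G)*(108 + D)
o(-137) - I(-28, q(11)) = 2*(-137)*(6 - 137) - (4752 + 44*(-28) + 108*11 - 28*11) = 2*(-137)*(-131) - (4752 - 1232 + 1188 - 308) = 35894 - 1*4400 = 35894 - 4400 = 31494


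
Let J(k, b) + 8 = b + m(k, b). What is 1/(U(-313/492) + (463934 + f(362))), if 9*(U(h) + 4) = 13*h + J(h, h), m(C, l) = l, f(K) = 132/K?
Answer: 89052/41313753253 ≈ 2.1555e-6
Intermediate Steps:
J(k, b) = -8 + 2*b (J(k, b) = -8 + (b + b) = -8 + 2*b)
U(h) = -44/9 + 5*h/3 (U(h) = -4 + (13*h + (-8 + 2*h))/9 = -4 + (-8 + 15*h)/9 = -4 + (-8/9 + 5*h/3) = -44/9 + 5*h/3)
1/(U(-313/492) + (463934 + f(362))) = 1/((-44/9 + 5*(-313/492)/3) + (463934 + 132/362)) = 1/((-44/9 + 5*(-313*1/492)/3) + (463934 + 132*(1/362))) = 1/((-44/9 + (5/3)*(-313/492)) + (463934 + 66/181)) = 1/((-44/9 - 1565/1476) + 83972120/181) = 1/(-2927/492 + 83972120/181) = 1/(41313753253/89052) = 89052/41313753253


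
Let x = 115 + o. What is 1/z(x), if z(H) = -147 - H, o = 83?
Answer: -1/345 ≈ -0.0028986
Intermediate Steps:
x = 198 (x = 115 + 83 = 198)
1/z(x) = 1/(-147 - 1*198) = 1/(-147 - 198) = 1/(-345) = -1/345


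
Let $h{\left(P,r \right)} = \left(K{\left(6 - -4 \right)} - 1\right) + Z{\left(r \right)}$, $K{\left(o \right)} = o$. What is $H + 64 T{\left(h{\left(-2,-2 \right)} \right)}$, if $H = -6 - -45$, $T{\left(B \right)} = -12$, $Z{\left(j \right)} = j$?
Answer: $-729$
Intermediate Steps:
$h{\left(P,r \right)} = 9 + r$ ($h{\left(P,r \right)} = \left(\left(6 - -4\right) - 1\right) + r = \left(\left(6 + 4\right) - 1\right) + r = \left(10 - 1\right) + r = 9 + r$)
$H = 39$ ($H = -6 + 45 = 39$)
$H + 64 T{\left(h{\left(-2,-2 \right)} \right)} = 39 + 64 \left(-12\right) = 39 - 768 = -729$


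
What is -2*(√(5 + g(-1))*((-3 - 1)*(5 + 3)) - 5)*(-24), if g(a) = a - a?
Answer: -240 - 1536*√5 ≈ -3674.6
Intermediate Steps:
g(a) = 0
-2*(√(5 + g(-1))*((-3 - 1)*(5 + 3)) - 5)*(-24) = -2*(√(5 + 0)*((-3 - 1)*(5 + 3)) - 5)*(-24) = -2*(√5*(-4*8) - 5)*(-24) = -2*(√5*(-32) - 5)*(-24) = -2*(-32*√5 - 5)*(-24) = -2*(-5 - 32*√5)*(-24) = (10 + 64*√5)*(-24) = -240 - 1536*√5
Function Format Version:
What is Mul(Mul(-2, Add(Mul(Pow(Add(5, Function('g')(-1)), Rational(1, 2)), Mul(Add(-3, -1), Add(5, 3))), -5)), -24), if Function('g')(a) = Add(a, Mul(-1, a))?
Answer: Add(-240, Mul(-1536, Pow(5, Rational(1, 2)))) ≈ -3674.6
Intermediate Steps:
Function('g')(a) = 0
Mul(Mul(-2, Add(Mul(Pow(Add(5, Function('g')(-1)), Rational(1, 2)), Mul(Add(-3, -1), Add(5, 3))), -5)), -24) = Mul(Mul(-2, Add(Mul(Pow(Add(5, 0), Rational(1, 2)), Mul(Add(-3, -1), Add(5, 3))), -5)), -24) = Mul(Mul(-2, Add(Mul(Pow(5, Rational(1, 2)), Mul(-4, 8)), -5)), -24) = Mul(Mul(-2, Add(Mul(Pow(5, Rational(1, 2)), -32), -5)), -24) = Mul(Mul(-2, Add(Mul(-32, Pow(5, Rational(1, 2))), -5)), -24) = Mul(Mul(-2, Add(-5, Mul(-32, Pow(5, Rational(1, 2))))), -24) = Mul(Add(10, Mul(64, Pow(5, Rational(1, 2)))), -24) = Add(-240, Mul(-1536, Pow(5, Rational(1, 2))))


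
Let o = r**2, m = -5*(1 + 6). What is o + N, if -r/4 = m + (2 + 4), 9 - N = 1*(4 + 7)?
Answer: 13454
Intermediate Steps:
m = -35 (m = -5*7 = -35)
N = -2 (N = 9 - (4 + 7) = 9 - 11 = -2)
r = 116 (r = -4*(-35 + (2 + 4)) = -4*(-35 + 6) = -4*(-29) = 116)
o = 13456 (o = 116**2 = 13456)
o + N = 13456 - 2 = 13454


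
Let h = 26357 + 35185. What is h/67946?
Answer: 30771/33973 ≈ 0.90575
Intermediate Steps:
h = 61542
h/67946 = 61542/67946 = 61542*(1/67946) = 30771/33973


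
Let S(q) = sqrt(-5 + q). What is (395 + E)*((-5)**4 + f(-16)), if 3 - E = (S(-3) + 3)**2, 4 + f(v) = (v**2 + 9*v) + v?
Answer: 284649 - 8604*I*sqrt(2) ≈ 2.8465e+5 - 12168.0*I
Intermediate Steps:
f(v) = -4 + v**2 + 10*v (f(v) = -4 + ((v**2 + 9*v) + v) = -4 + (v**2 + 10*v) = -4 + v**2 + 10*v)
E = 3 - (3 + 2*I*sqrt(2))**2 (E = 3 - (sqrt(-5 - 3) + 3)**2 = 3 - (sqrt(-8) + 3)**2 = 3 - (2*I*sqrt(2) + 3)**2 = 3 - (3 + 2*I*sqrt(2))**2 ≈ 2.0 - 16.971*I)
(395 + E)*((-5)**4 + f(-16)) = (395 + (2 - 12*I*sqrt(2)))*((-5)**4 + (-4 + (-16)**2 + 10*(-16))) = (397 - 12*I*sqrt(2))*(625 + (-4 + 256 - 160)) = (397 - 12*I*sqrt(2))*(625 + 92) = (397 - 12*I*sqrt(2))*717 = 284649 - 8604*I*sqrt(2)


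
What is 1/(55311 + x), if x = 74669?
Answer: 1/129980 ≈ 7.6935e-6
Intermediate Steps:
1/(55311 + x) = 1/(55311 + 74669) = 1/129980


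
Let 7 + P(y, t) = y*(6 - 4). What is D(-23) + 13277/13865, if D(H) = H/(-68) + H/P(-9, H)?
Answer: 10445627/4714100 ≈ 2.2158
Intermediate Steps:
P(y, t) = -7 + 2*y (P(y, t) = -7 + y*(6 - 4) = -7 + y*2 = -7 + 2*y)
D(H) = -93*H/1700 (D(H) = H/(-68) + H/(-7 + 2*(-9)) = H*(-1/68) + H/(-7 - 18) = -H/68 + H/(-25) = -H/68 + H*(-1/25) = -H/68 - H/25 = -93*H/1700)
D(-23) + 13277/13865 = -93/1700*(-23) + 13277/13865 = 2139/1700 + 13277*(1/13865) = 2139/1700 + 13277/13865 = 10445627/4714100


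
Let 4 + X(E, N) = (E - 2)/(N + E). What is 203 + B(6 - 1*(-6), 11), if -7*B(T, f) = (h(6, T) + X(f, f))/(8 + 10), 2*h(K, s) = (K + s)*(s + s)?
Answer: 558043/2772 ≈ 201.31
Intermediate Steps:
X(E, N) = -4 + (-2 + E)/(E + N) (X(E, N) = -4 + (E - 2)/(N + E) = -4 + (-2 + E)/(E + N))
h(K, s) = s*(K + s) (h(K, s) = ((K + s)*(s + s))/2 = ((K + s)*(2*s))/2 = (2*s*(K + s))/2 = s*(K + s))
B(T, f) = -T*(6 + T)/126 - (-2 - 7*f)/(252*f) (B(T, f) = -(T*(6 + T) + (-2 - 4*f - 3*f)/(f + f))/(7*(8 + 10)) = -(T*(6 + T) + (-2 - 7*f)/((2*f)))/(7*18) = -(T*(6 + T) + (1/(2*f))*(-2 - 7*f))/(7*18) = -(T*(6 + T) + (-2 - 7*f)/(2*f))/(7*18) = -(T*(6 + T)/18 + (-2 - 7*f)/(36*f))/7 = -T*(6 + T)/126 - (-2 - 7*f)/(252*f))
203 + B(6 - 1*(-6), 11) = 203 + (1/252)*(2 + 7*11 - 2*(6 - 1*(-6))*11*(6 + (6 - 1*(-6))))/11 = 203 + (1/252)*(1/11)*(2 + 77 - 2*(6 + 6)*11*(6 + (6 + 6))) = 203 + (1/252)*(1/11)*(2 + 77 - 2*12*11*(6 + 12)) = 203 + (1/252)*(1/11)*(2 + 77 - 2*12*11*18) = 203 + (1/252)*(1/11)*(2 + 77 - 4752) = 203 + (1/252)*(1/11)*(-4673) = 203 - 4673/2772 = 558043/2772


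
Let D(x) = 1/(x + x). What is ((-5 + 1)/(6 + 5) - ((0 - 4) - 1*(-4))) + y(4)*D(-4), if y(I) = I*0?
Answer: -4/11 ≈ -0.36364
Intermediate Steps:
D(x) = 1/(2*x)
y(I) = 0
((-5 + 1)/(6 + 5) - ((0 - 4) - 1*(-4))) + y(4)*D(-4) = ((-5 + 1)/(6 + 5) - ((0 - 4) - 1*(-4))) + 0*((1/2)/(-4)) = (-4/11 - (-4 + 4)) + 0*((1/2)*(-1/4)) = (-4*1/11 - 1*0) + 0*(-1/8) = (-4/11 + 0) + 0 = -4/11 + 0 = -4/11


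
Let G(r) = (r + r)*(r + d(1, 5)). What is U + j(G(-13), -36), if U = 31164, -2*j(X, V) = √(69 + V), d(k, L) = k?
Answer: 31164 - √33/2 ≈ 31161.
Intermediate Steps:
G(r) = 2*r*(1 + r) (G(r) = (r + r)*(r + 1) = (2*r)*(1 + r) = 2*r*(1 + r))
j(X, V) = -√(69 + V)/2
U + j(G(-13), -36) = 31164 - √(69 - 36)/2 = 31164 - √33/2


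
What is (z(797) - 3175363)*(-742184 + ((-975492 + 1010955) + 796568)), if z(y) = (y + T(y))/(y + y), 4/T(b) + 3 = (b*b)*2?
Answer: -577737851608378392237/2025041510 ≈ -2.8530e+11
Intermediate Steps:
T(b) = 4/(-3 + 2*b**2) (T(b) = 4/(-3 + (b*b)*2) = 4/(-3 + b**2*2) = 4/(-3 + 2*b**2))
z(y) = (y + 4/(-3 + 2*y**2))/(2*y) (z(y) = (y + 4/(-3 + 2*y**2))/(y + y) = (y + 4/(-3 + 2*y**2))/((2*y)) = (y + 4/(-3 + 2*y**2))*(1/(2*y)) = (y + 4/(-3 + 2*y**2))/(2*y))
(z(797) - 3175363)*(-742184 + ((-975492 + 1010955) + 796568)) = ((2 + 797**3 - 3/2*797)/(797*(-3 + 2*797**2)) - 3175363)*(-742184 + ((-975492 + 1010955) + 796568)) = ((2 + 506261573 - 2391/2)/(797*(-3 + 2*635209)) - 3175363)*(-742184 + (35463 + 796568)) = ((1/797)*(1012520759/2)/(-3 + 1270418) - 3175363)*(-742184 + 832031) = ((1/797)*(1012520759/2)/1270415 - 3175363)*89847 = ((1/797)*(1/1270415)*(1012520759/2) - 3175363)*89847 = (1012520759/2025041510 - 3175363)*89847 = -6430240871797371/2025041510*89847 = -577737851608378392237/2025041510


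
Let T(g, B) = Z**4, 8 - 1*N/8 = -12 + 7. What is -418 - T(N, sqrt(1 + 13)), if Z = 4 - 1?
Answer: -499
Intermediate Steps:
N = 104 (N = 64 - 8*(-12 + 7) = 64 - 8*(-5) = 64 + 40 = 104)
Z = 3
T(g, B) = 81 (T(g, B) = 3**4 = 81)
-418 - T(N, sqrt(1 + 13)) = -418 - 1*81 = -418 - 81 = -499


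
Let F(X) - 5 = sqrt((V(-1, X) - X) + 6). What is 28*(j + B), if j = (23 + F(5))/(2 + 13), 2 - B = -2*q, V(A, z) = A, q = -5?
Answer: -2576/15 ≈ -171.73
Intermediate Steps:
B = -8 (B = 2 - (-2)*(-5) = 2 - 1*10 = 2 - 10 = -8)
F(X) = 5 + sqrt(5 - X) (F(X) = 5 + sqrt((-1 - X) + 6) = 5 + sqrt(5 - X))
j = 28/15 (j = (23 + (5 + sqrt(5 - 1*5)))/(2 + 13) = (23 + (5 + sqrt(5 - 5)))/15 = (23 + (5 + sqrt(0)))*(1/15) = (23 + (5 + 0))*(1/15) = (23 + 5)*(1/15) = 28*(1/15) = 28/15 ≈ 1.8667)
28*(j + B) = 28*(28/15 - 8) = 28*(-92/15) = -2576/15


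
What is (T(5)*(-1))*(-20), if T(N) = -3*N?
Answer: -300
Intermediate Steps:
(T(5)*(-1))*(-20) = (-3*5*(-1))*(-20) = -15*(-1)*(-20) = 15*(-20) = -300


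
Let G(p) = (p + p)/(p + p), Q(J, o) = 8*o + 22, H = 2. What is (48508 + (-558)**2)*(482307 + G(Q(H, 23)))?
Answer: 173569144576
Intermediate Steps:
Q(J, o) = 22 + 8*o
G(p) = 1 (G(p) = (2*p)/((2*p)) = (2*p)*(1/(2*p)) = 1)
(48508 + (-558)**2)*(482307 + G(Q(H, 23))) = (48508 + (-558)**2)*(482307 + 1) = (48508 + 311364)*482308 = 359872*482308 = 173569144576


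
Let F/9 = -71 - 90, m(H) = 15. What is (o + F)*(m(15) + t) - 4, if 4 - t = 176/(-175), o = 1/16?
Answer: -81174883/2800 ≈ -28991.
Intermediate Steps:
o = 1/16 ≈ 0.062500
F = -1449 (F = 9*(-71 - 90) = 9*(-161) = -1449)
t = 876/175 (t = 4 - 176/(-175) = 4 - 176*(-1)/175 = 4 - 1*(-176/175) = 4 + 176/175 = 876/175 ≈ 5.0057)
(o + F)*(m(15) + t) - 4 = (1/16 - 1449)*(15 + 876/175) - 4 = -23183/16*3501/175 - 1*4 = -81163683/2800 - 4 = -81174883/2800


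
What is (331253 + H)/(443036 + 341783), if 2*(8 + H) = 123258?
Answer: 392874/784819 ≈ 0.50059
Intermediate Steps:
H = 61621 (H = -8 + (½)*123258 = -8 + 61629 = 61621)
(331253 + H)/(443036 + 341783) = (331253 + 61621)/(443036 + 341783) = 392874/784819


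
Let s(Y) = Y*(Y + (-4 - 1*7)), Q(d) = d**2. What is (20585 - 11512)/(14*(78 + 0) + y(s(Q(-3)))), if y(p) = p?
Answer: 9073/1074 ≈ 8.4479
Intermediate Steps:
s(Y) = Y*(-11 + Y) (s(Y) = Y*(Y + (-4 - 7)) = Y*(Y - 11) = Y*(-11 + Y))
(20585 - 11512)/(14*(78 + 0) + y(s(Q(-3)))) = (20585 - 11512)/(14*(78 + 0) + (-3)**2*(-11 + (-3)**2)) = 9073/(14*78 + 9*(-11 + 9)) = 9073/(1092 + 9*(-2)) = 9073/(1092 - 18) = 9073/1074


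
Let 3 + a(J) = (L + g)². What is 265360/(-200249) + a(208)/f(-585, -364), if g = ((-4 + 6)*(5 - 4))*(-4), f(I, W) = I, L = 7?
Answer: -154835102/117145665 ≈ -1.3217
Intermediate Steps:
g = -8 (g = (2*1)*(-4) = 2*(-4) = -8)
a(J) = -2 (a(J) = -3 + (7 - 8)² = -3 + (-1)² = -3 + 1 = -2)
265360/(-200249) + a(208)/f(-585, -364) = 265360/(-200249) - 2/(-585) = 265360*(-1/200249) - 2*(-1/585) = -265360/200249 + 2/585 = -154835102/117145665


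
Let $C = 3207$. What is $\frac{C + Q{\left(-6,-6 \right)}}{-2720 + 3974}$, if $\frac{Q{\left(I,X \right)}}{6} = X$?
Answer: $\frac{1057}{418} \approx 2.5287$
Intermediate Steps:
$Q{\left(I,X \right)} = 6 X$
$\frac{C + Q{\left(-6,-6 \right)}}{-2720 + 3974} = \frac{3207 + 6 \left(-6\right)}{-2720 + 3974} = \frac{3207 - 36}{1254} = 3171 \cdot \frac{1}{1254} = \frac{1057}{418}$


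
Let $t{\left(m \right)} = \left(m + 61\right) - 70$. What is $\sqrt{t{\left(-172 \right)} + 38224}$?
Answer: $3 \sqrt{4227} \approx 195.05$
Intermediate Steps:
$t{\left(m \right)} = -9 + m$ ($t{\left(m \right)} = \left(61 + m\right) - 70 = -9 + m$)
$\sqrt{t{\left(-172 \right)} + 38224} = \sqrt{\left(-9 - 172\right) + 38224} = \sqrt{-181 + 38224} = \sqrt{38043} = 3 \sqrt{4227}$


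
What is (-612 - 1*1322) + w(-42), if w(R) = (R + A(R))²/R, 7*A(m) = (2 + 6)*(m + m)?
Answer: -16712/7 ≈ -2387.4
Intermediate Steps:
A(m) = 16*m/7 (A(m) = ((2 + 6)*(m + m))/7 = (8*(2*m))/7 = (16*m)/7 = 16*m/7)
w(R) = 529*R/49 (w(R) = (R + 16*R/7)²/R = (23*R/7)²/R = (529*R²/49)/R = 529*R/49)
(-612 - 1*1322) + w(-42) = (-612 - 1*1322) + (529/49)*(-42) = (-612 - 1322) - 3174/7 = -1934 - 3174/7 = -16712/7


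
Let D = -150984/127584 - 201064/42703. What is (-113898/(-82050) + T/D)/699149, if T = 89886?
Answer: -93004074404031983/4262553771356657425 ≈ -0.021819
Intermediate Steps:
D = -445833599/75669716 (D = -150984*1/127584 - 201064*1/42703 = -2097/1772 - 201064/42703 = -445833599/75669716 ≈ -5.8918)
(-113898/(-82050) + T/D)/699149 = (-113898/(-82050) + 89886/(-445833599/75669716))/699149 = (-113898*(-1/82050) + 89886*(-75669716/445833599))*(1/699149) = (18983/13675 - 6801648092376/445833599)*(1/699149) = -93004074404031983/6096774466325*1/699149 = -93004074404031983/4262553771356657425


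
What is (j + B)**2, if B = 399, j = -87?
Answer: 97344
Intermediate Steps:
(j + B)**2 = (-87 + 399)**2 = 312**2 = 97344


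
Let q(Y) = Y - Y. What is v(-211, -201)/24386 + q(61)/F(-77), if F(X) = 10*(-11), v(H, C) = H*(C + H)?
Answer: 43466/12193 ≈ 3.5648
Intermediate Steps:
q(Y) = 0
F(X) = -110
v(-211, -201)/24386 + q(61)/F(-77) = -211*(-201 - 211)/24386 + 0/(-110) = -211*(-412)*(1/24386) + 0*(-1/110) = 86932*(1/24386) + 0 = 43466/12193 + 0 = 43466/12193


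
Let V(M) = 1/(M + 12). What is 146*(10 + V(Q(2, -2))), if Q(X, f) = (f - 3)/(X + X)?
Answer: 63364/43 ≈ 1473.6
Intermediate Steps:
Q(X, f) = (-3 + f)/(2*X) (Q(X, f) = (-3 + f)/((2*X)) = (-3 + f)*(1/(2*X)) = (-3 + f)/(2*X))
V(M) = 1/(12 + M)
146*(10 + V(Q(2, -2))) = 146*(10 + 1/(12 + (1/2)*(-3 - 2)/2)) = 146*(10 + 1/(12 + (1/2)*(1/2)*(-5))) = 146*(10 + 1/(12 - 5/4)) = 146*(10 + 1/(43/4)) = 146*(10 + 4/43) = 146*(434/43) = 63364/43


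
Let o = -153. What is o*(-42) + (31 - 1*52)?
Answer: 6405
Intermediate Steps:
o*(-42) + (31 - 1*52) = -153*(-42) + (31 - 1*52) = 6426 + (31 - 52) = 6426 - 21 = 6405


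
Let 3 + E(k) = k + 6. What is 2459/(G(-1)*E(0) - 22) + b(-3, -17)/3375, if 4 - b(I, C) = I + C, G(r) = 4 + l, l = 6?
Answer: 2766439/9000 ≈ 307.38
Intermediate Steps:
E(k) = 3 + k (E(k) = -3 + (k + 6) = -3 + (6 + k) = 3 + k)
G(r) = 10 (G(r) = 4 + 6 = 10)
b(I, C) = 4 - C - I (b(I, C) = 4 - (I + C) = 4 - (C + I) = 4 + (-C - I) = 4 - C - I)
2459/(G(-1)*E(0) - 22) + b(-3, -17)/3375 = 2459/(10*(3 + 0) - 22) + (4 - 1*(-17) - 1*(-3))/3375 = 2459/(10*3 - 22) + (4 + 17 + 3)*(1/3375) = 2459/(30 - 22) + 24*(1/3375) = 2459/8 + 8/1125 = 2766439/9000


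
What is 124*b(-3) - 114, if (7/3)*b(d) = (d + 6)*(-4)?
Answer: -5262/7 ≈ -751.71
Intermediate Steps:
b(d) = -72/7 - 12*d/7 (b(d) = 3*((d + 6)*(-4))/7 = 3*((6 + d)*(-4))/7 = 3*(-24 - 4*d)/7 = -72/7 - 12*d/7)
124*b(-3) - 114 = 124*(-72/7 - 12/7*(-3)) - 114 = 124*(-72/7 + 36/7) - 114 = 124*(-36/7) - 114 = -4464/7 - 114 = -5262/7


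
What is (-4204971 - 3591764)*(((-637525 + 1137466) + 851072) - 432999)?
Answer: -7157511884290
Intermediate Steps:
(-4204971 - 3591764)*(((-637525 + 1137466) + 851072) - 432999) = -7796735*((499941 + 851072) - 432999) = -7796735*(1351013 - 432999) = -7796735*918014 = -7157511884290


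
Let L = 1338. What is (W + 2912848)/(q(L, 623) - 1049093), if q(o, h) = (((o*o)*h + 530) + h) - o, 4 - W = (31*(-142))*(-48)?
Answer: 1350778/557136367 ≈ 0.0024245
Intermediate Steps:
W = -211292 (W = 4 - 31*(-142)*(-48) = 4 - (-4402)*(-48) = 4 - 1*211296 = 4 - 211296 = -211292)
q(o, h) = 530 + h - o + h*o² (q(o, h) = ((o²*h + 530) + h) - o = ((h*o² + 530) + h) - o = ((530 + h*o²) + h) - o = (530 + h + h*o²) - o = 530 + h - o + h*o²)
(W + 2912848)/(q(L, 623) - 1049093) = (-211292 + 2912848)/((530 + 623 - 1*1338 + 623*1338²) - 1049093) = 2701556/((530 + 623 - 1338 + 623*1790244) - 1049093) = 2701556/((530 + 623 - 1338 + 1115322012) - 1049093) = 2701556/(1115321827 - 1049093) = 2701556/1114272734 = 2701556*(1/1114272734) = 1350778/557136367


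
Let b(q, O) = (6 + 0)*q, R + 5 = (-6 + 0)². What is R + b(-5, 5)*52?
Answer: -1529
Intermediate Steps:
R = 31 (R = -5 + (-6 + 0)² = -5 + (-6)² = -5 + 36 = 31)
b(q, O) = 6*q
R + b(-5, 5)*52 = 31 + (6*(-5))*52 = 31 - 30*52 = 31 - 1560 = -1529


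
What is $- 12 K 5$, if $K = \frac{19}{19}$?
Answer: $-60$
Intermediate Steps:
$K = 1$ ($K = 19 \cdot \frac{1}{19} = 1$)
$- 12 K 5 = \left(-12\right) 1 \cdot 5 = \left(-12\right) 5 = -60$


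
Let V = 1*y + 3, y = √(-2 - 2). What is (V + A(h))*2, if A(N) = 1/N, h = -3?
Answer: 16/3 + 4*I ≈ 5.3333 + 4.0*I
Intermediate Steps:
y = 2*I (y = √(-4) = 2*I ≈ 2.0*I)
V = 3 + 2*I (V = 1*(2*I) + 3 = 2*I + 3 = 3 + 2*I ≈ 3.0 + 2.0*I)
(V + A(h))*2 = ((3 + 2*I) + 1/(-3))*2 = ((3 + 2*I) - ⅓)*2 = (8/3 + 2*I)*2 = 16/3 + 4*I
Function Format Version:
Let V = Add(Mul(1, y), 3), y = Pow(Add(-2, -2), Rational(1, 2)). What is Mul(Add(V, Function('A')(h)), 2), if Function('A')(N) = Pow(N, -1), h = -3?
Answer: Add(Rational(16, 3), Mul(4, I)) ≈ Add(5.3333, Mul(4.0000, I))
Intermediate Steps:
y = Mul(2, I) (y = Pow(-4, Rational(1, 2)) = Mul(2, I) ≈ Mul(2.0000, I))
V = Add(3, Mul(2, I)) (V = Add(Mul(1, Mul(2, I)), 3) = Add(Mul(2, I), 3) = Add(3, Mul(2, I)) ≈ Add(3.0000, Mul(2.0000, I)))
Mul(Add(V, Function('A')(h)), 2) = Mul(Add(Add(3, Mul(2, I)), Pow(-3, -1)), 2) = Mul(Add(Add(3, Mul(2, I)), Rational(-1, 3)), 2) = Mul(Add(Rational(8, 3), Mul(2, I)), 2) = Add(Rational(16, 3), Mul(4, I))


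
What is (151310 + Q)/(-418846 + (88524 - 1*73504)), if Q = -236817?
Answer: 85507/403826 ≈ 0.21174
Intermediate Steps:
(151310 + Q)/(-418846 + (88524 - 1*73504)) = (151310 - 236817)/(-418846 + (88524 - 1*73504)) = -85507/(-418846 + (88524 - 73504)) = -85507/(-418846 + 15020) = -85507/(-403826) = -85507*(-1/403826) = 85507/403826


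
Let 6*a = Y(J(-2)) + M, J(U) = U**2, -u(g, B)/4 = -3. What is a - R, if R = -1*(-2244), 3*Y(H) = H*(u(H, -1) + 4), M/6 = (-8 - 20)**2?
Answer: -13108/9 ≈ -1456.4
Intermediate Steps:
u(g, B) = 12 (u(g, B) = -4*(-3) = 12)
M = 4704 (M = 6*(-8 - 20)**2 = 6*(-28)**2 = 6*784 = 4704)
Y(H) = 16*H/3 (Y(H) = (H*(12 + 4))/3 = (H*16)/3 = (16*H)/3 = 16*H/3)
R = 2244
a = 7088/9 (a = ((16/3)*(-2)**2 + 4704)/6 = ((16/3)*4 + 4704)/6 = (64/3 + 4704)/6 = (1/6)*(14176/3) = 7088/9 ≈ 787.56)
a - R = 7088/9 - 1*2244 = 7088/9 - 2244 = -13108/9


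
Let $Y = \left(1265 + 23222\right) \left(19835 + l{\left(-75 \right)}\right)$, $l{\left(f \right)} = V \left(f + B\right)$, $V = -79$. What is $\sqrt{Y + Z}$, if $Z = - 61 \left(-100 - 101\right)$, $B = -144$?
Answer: $\sqrt{909361493} \approx 30156.0$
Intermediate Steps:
$Z = 12261$ ($Z = \left(-61\right) \left(-201\right) = 12261$)
$l{\left(f \right)} = 11376 - 79 f$ ($l{\left(f \right)} = - 79 \left(f - 144\right) = - 79 \left(-144 + f\right) = 11376 - 79 f$)
$Y = 909349232$ ($Y = \left(1265 + 23222\right) \left(19835 + \left(11376 - -5925\right)\right) = 24487 \left(19835 + \left(11376 + 5925\right)\right) = 24487 \left(19835 + 17301\right) = 24487 \cdot 37136 = 909349232$)
$\sqrt{Y + Z} = \sqrt{909349232 + 12261} = \sqrt{909361493}$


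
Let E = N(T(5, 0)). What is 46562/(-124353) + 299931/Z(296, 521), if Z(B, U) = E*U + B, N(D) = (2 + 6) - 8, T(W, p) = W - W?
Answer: 37283537291/36808488 ≈ 1012.9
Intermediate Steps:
T(W, p) = 0
N(D) = 0 (N(D) = 8 - 8 = 0)
E = 0
Z(B, U) = B (Z(B, U) = 0*U + B = 0 + B = B)
46562/(-124353) + 299931/Z(296, 521) = 46562/(-124353) + 299931/296 = 46562*(-1/124353) + 299931*(1/296) = -46562/124353 + 299931/296 = 37283537291/36808488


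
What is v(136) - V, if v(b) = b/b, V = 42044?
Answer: -42043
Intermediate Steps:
v(b) = 1
v(136) - V = 1 - 1*42044 = 1 - 42044 = -42043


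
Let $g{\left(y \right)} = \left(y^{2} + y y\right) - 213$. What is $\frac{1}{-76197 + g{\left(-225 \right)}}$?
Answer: $\frac{1}{24840} \approx 4.0258 \cdot 10^{-5}$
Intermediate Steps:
$g{\left(y \right)} = -213 + 2 y^{2}$ ($g{\left(y \right)} = \left(y^{2} + y^{2}\right) - 213 = 2 y^{2} - 213 = -213 + 2 y^{2}$)
$\frac{1}{-76197 + g{\left(-225 \right)}} = \frac{1}{-76197 - \left(213 - 2 \left(-225\right)^{2}\right)} = \frac{1}{-76197 + \left(-213 + 2 \cdot 50625\right)} = \frac{1}{-76197 + \left(-213 + 101250\right)} = \frac{1}{-76197 + 101037} = \frac{1}{24840}$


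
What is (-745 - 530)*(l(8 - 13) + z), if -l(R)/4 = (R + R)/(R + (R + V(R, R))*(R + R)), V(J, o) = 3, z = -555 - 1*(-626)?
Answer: -93925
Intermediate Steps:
z = 71 (z = -555 + 626 = 71)
l(R) = -8*R/(R + 2*R*(3 + R)) (l(R) = -4*(R + R)/(R + (R + 3)*(R + R)) = -4*2*R/(R + (3 + R)*(2*R)) = -4*2*R/(R + 2*R*(3 + R)) = -8*R/(R + 2*R*(3 + R)))
(-745 - 530)*(l(8 - 13) + z) = (-745 - 530)*(-8/(7 + 2*(8 - 13)) + 71) = -1275*(-8/(7 + 2*(-5)) + 71) = -1275*(-8/(7 - 10) + 71) = -1275*(-8/(-3) + 71) = -1275*(-8*(-⅓) + 71) = -1275*(8/3 + 71) = -1275*221/3 = -93925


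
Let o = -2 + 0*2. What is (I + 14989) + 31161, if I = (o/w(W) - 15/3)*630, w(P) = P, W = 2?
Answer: 42370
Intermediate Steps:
o = -2 (o = -2 + 0 = -2)
I = -3780 (I = (-2/2 - 15/3)*630 = (-2*½ - 15*⅓)*630 = (-1 - 5)*630 = -6*630 = -3780)
(I + 14989) + 31161 = (-3780 + 14989) + 31161 = 11209 + 31161 = 42370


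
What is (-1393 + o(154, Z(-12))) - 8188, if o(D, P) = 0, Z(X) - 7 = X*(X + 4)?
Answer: -9581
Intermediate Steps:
Z(X) = 7 + X*(4 + X) (Z(X) = 7 + X*(X + 4) = 7 + X*(4 + X))
(-1393 + o(154, Z(-12))) - 8188 = (-1393 + 0) - 8188 = -1393 - 8188 = -9581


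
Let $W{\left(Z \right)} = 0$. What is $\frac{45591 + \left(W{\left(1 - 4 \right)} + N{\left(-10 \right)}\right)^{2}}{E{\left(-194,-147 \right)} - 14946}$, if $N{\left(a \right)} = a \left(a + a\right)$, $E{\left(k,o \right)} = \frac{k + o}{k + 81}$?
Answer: $- \frac{9671783}{1688557} \approx -5.7278$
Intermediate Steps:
$E{\left(k,o \right)} = \frac{k + o}{81 + k}$
$N{\left(a \right)} = 2 a^{2}$ ($N{\left(a \right)} = a 2 a = 2 a^{2}$)
$\frac{45591 + \left(W{\left(1 - 4 \right)} + N{\left(-10 \right)}\right)^{2}}{E{\left(-194,-147 \right)} - 14946} = \frac{45591 + \left(0 + 2 \left(-10\right)^{2}\right)^{2}}{\frac{-194 - 147}{81 - 194} - 14946} = \frac{45591 + \left(0 + 2 \cdot 100\right)^{2}}{\frac{1}{-113} \left(-341\right) - 14946} = \frac{45591 + \left(0 + 200\right)^{2}}{\left(- \frac{1}{113}\right) \left(-341\right) - 14946} = \frac{45591 + 200^{2}}{\frac{341}{113} - 14946} = \frac{45591 + 40000}{- \frac{1688557}{113}} = 85591 \left(- \frac{113}{1688557}\right) = - \frac{9671783}{1688557}$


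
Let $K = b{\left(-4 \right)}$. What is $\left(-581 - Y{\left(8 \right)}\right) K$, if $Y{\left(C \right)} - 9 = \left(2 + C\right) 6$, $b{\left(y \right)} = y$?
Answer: $2600$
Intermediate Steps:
$K = -4$
$Y{\left(C \right)} = 21 + 6 C$ ($Y{\left(C \right)} = 9 + \left(2 + C\right) 6 = 9 + \left(12 + 6 C\right) = 21 + 6 C$)
$\left(-581 - Y{\left(8 \right)}\right) K = \left(-581 - \left(21 + 6 \cdot 8\right)\right) \left(-4\right) = \left(-581 - \left(21 + 48\right)\right) \left(-4\right) = \left(-581 - 69\right) \left(-4\right) = \left(-650\right) \left(-4\right) = 2600$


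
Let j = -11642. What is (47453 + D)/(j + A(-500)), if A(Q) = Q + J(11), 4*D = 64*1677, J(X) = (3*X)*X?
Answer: -74285/11779 ≈ -6.3066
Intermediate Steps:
J(X) = 3*X**2
D = 26832 (D = (64*1677)/4 = (1/4)*107328 = 26832)
A(Q) = 363 + Q (A(Q) = Q + 3*11**2 = Q + 3*121 = Q + 363 = 363 + Q)
(47453 + D)/(j + A(-500)) = (47453 + 26832)/(-11642 + (363 - 500)) = 74285/(-11642 - 137) = 74285/(-11779) = 74285*(-1/11779) = -74285/11779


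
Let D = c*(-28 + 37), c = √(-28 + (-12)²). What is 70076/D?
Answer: 35038*√29/261 ≈ 722.93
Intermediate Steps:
c = 2*√29 (c = √(-28 + 144) = √116 = 2*√29 ≈ 10.770)
D = 18*√29 (D = (2*√29)*(-28 + 37) = (2*√29)*9 = 18*√29 ≈ 96.933)
70076/D = 70076/((18*√29)) = 70076*(√29/522) = 35038*√29/261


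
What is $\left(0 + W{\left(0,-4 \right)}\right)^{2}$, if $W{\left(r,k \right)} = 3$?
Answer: $9$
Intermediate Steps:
$\left(0 + W{\left(0,-4 \right)}\right)^{2} = \left(0 + 3\right)^{2} = 3^{2} = 9$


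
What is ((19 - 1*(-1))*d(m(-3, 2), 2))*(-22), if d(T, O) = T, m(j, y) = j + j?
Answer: 2640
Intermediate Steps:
m(j, y) = 2*j
((19 - 1*(-1))*d(m(-3, 2), 2))*(-22) = ((19 - 1*(-1))*(2*(-3)))*(-22) = ((19 + 1)*(-6))*(-22) = (20*(-6))*(-22) = -120*(-22) = 2640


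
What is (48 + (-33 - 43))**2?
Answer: 784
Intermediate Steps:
(48 + (-33 - 43))**2 = (48 - 76)**2 = (-28)**2 = 784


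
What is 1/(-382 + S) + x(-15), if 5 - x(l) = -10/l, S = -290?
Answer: 2911/672 ≈ 4.3318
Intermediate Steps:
x(l) = 5 + 10/l (x(l) = 5 - (-10)/l = 5 + 10/l)
1/(-382 + S) + x(-15) = 1/(-382 - 290) + (5 + 10/(-15)) = 1/(-672) + (5 + 10*(-1/15)) = -1/672 + (5 - ⅔) = -1/672 + 13/3 = 2911/672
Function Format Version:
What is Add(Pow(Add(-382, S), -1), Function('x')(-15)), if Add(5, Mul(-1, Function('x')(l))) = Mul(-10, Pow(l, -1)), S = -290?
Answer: Rational(2911, 672) ≈ 4.3318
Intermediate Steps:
Function('x')(l) = Add(5, Mul(10, Pow(l, -1))) (Function('x')(l) = Add(5, Mul(-1, Mul(-10, Pow(l, -1)))) = Add(5, Mul(10, Pow(l, -1))))
Add(Pow(Add(-382, S), -1), Function('x')(-15)) = Add(Pow(Add(-382, -290), -1), Add(5, Mul(10, Pow(-15, -1)))) = Add(Pow(-672, -1), Add(5, Mul(10, Rational(-1, 15)))) = Add(Rational(-1, 672), Add(5, Rational(-2, 3))) = Add(Rational(-1, 672), Rational(13, 3)) = Rational(2911, 672)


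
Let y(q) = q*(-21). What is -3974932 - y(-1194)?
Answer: -4000006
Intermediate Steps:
y(q) = -21*q
-3974932 - y(-1194) = -3974932 - (-21)*(-1194) = -3974932 - 1*25074 = -3974932 - 25074 = -4000006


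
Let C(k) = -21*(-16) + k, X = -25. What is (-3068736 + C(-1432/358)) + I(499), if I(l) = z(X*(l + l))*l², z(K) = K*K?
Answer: 155003741934096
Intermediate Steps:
z(K) = K²
C(k) = 336 + k
I(l) = 2500*l⁴ (I(l) = (-25*(l + l))²*l² = (-50*l)²*l² = (2500*l²)*l² = 2500*l⁴)
(-3068736 + C(-1432/358)) + I(499) = (-3068736 + (336 - 1432/358)) + 2500*499⁴ = (-3068736 + (336 - 1432*1/358)) + 2500*62001498001 = (-3068736 + (336 - 4)) + 155003745002500 = (-3068736 + 332) + 155003745002500 = -3068404 + 155003745002500 = 155003741934096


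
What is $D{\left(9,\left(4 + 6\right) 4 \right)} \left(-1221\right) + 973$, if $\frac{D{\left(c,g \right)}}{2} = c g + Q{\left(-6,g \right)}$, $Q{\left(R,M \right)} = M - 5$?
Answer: $-963617$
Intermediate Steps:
$Q{\left(R,M \right)} = -5 + M$
$D{\left(c,g \right)} = -10 + 2 g + 2 c g$ ($D{\left(c,g \right)} = 2 \left(c g + \left(-5 + g\right)\right) = 2 \left(-5 + g + c g\right) = -10 + 2 g + 2 c g$)
$D{\left(9,\left(4 + 6\right) 4 \right)} \left(-1221\right) + 973 = \left(-10 + 2 \left(4 + 6\right) 4 + 2 \cdot 9 \left(4 + 6\right) 4\right) \left(-1221\right) + 973 = \left(-10 + 2 \cdot 10 \cdot 4 + 2 \cdot 9 \cdot 10 \cdot 4\right) \left(-1221\right) + 973 = \left(-10 + 2 \cdot 40 + 2 \cdot 9 \cdot 40\right) \left(-1221\right) + 973 = \left(-10 + 80 + 720\right) \left(-1221\right) + 973 = 790 \left(-1221\right) + 973 = -964590 + 973 = -963617$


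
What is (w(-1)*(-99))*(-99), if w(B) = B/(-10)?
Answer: 9801/10 ≈ 980.10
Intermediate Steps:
w(B) = -B/10 (w(B) = B*(-⅒) = -B/10)
(w(-1)*(-99))*(-99) = (-⅒*(-1)*(-99))*(-99) = ((⅒)*(-99))*(-99) = -99/10*(-99) = 9801/10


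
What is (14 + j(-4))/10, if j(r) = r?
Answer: 1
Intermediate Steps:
(14 + j(-4))/10 = (14 - 4)/10 = (1/10)*10 = 1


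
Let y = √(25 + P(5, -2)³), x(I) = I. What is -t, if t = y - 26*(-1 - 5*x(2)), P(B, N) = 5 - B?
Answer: -291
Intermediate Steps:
y = 5 (y = √(25 + (5 - 1*5)³) = √(25 + (5 - 5)³) = √(25 + 0³) = √(25 + 0) = √25 = 5)
t = 291 (t = 5 - 26*(-1 - 5*2) = 5 - 26*(-1 - 10) = 5 - 26*(-11) = 5 + 286 = 291)
-t = -1*291 = -291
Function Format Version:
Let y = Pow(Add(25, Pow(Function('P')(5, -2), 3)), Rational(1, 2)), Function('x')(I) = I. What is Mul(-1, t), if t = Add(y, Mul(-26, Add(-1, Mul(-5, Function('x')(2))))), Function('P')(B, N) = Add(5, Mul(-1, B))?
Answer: -291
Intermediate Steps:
y = 5 (y = Pow(Add(25, Pow(Add(5, Mul(-1, 5)), 3)), Rational(1, 2)) = Pow(Add(25, Pow(Add(5, -5), 3)), Rational(1, 2)) = Pow(Add(25, Pow(0, 3)), Rational(1, 2)) = Pow(Add(25, 0), Rational(1, 2)) = Pow(25, Rational(1, 2)) = 5)
t = 291 (t = Add(5, Mul(-26, Add(-1, Mul(-5, 2)))) = Add(5, Mul(-26, Add(-1, -10))) = Add(5, Mul(-26, -11)) = Add(5, 286) = 291)
Mul(-1, t) = Mul(-1, 291) = -291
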